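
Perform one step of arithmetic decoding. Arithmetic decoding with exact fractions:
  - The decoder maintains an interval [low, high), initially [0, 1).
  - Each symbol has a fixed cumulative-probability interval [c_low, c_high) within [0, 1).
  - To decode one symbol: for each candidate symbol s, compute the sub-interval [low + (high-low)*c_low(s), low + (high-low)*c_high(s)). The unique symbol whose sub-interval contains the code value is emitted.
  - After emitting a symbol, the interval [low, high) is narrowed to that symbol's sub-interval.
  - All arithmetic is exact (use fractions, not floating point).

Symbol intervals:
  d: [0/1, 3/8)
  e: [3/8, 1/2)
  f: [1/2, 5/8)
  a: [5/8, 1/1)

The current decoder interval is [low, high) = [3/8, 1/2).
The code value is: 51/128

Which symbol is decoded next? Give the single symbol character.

Interval width = high − low = 1/2 − 3/8 = 1/8
Scaled code = (code − low) / width = (51/128 − 3/8) / 1/8 = 3/16
  d: [0/1, 3/8) ← scaled code falls here ✓
  e: [3/8, 1/2) 
  f: [1/2, 5/8) 
  a: [5/8, 1/1) 

Answer: d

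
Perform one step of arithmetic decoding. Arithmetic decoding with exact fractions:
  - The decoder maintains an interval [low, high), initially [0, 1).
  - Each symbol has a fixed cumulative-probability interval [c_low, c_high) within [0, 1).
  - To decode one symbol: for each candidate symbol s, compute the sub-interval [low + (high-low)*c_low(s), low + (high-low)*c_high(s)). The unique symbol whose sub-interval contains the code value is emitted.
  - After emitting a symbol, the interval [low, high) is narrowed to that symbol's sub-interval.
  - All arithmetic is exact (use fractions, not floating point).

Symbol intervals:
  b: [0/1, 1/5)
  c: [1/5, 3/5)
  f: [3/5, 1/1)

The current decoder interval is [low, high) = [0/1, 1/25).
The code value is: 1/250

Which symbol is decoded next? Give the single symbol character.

Interval width = high − low = 1/25 − 0/1 = 1/25
Scaled code = (code − low) / width = (1/250 − 0/1) / 1/25 = 1/10
  b: [0/1, 1/5) ← scaled code falls here ✓
  c: [1/5, 3/5) 
  f: [3/5, 1/1) 

Answer: b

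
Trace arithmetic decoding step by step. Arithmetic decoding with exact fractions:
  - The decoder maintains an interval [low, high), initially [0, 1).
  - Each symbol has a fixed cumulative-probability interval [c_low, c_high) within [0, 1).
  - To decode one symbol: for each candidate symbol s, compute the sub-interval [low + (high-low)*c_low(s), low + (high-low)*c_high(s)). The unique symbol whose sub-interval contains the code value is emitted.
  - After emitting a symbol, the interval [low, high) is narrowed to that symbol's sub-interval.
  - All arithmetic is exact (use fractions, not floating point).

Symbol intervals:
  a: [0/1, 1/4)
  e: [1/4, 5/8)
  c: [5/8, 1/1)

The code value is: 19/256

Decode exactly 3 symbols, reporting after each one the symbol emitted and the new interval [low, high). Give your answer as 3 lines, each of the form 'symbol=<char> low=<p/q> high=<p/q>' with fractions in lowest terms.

Answer: symbol=a low=0/1 high=1/4
symbol=e low=1/16 high=5/32
symbol=a low=1/16 high=11/128

Derivation:
Step 1: interval [0/1, 1/1), width = 1/1 - 0/1 = 1/1
  'a': [0/1 + 1/1*0/1, 0/1 + 1/1*1/4) = [0/1, 1/4) <- contains code 19/256
  'e': [0/1 + 1/1*1/4, 0/1 + 1/1*5/8) = [1/4, 5/8)
  'c': [0/1 + 1/1*5/8, 0/1 + 1/1*1/1) = [5/8, 1/1)
  emit 'a', narrow to [0/1, 1/4)
Step 2: interval [0/1, 1/4), width = 1/4 - 0/1 = 1/4
  'a': [0/1 + 1/4*0/1, 0/1 + 1/4*1/4) = [0/1, 1/16)
  'e': [0/1 + 1/4*1/4, 0/1 + 1/4*5/8) = [1/16, 5/32) <- contains code 19/256
  'c': [0/1 + 1/4*5/8, 0/1 + 1/4*1/1) = [5/32, 1/4)
  emit 'e', narrow to [1/16, 5/32)
Step 3: interval [1/16, 5/32), width = 5/32 - 1/16 = 3/32
  'a': [1/16 + 3/32*0/1, 1/16 + 3/32*1/4) = [1/16, 11/128) <- contains code 19/256
  'e': [1/16 + 3/32*1/4, 1/16 + 3/32*5/8) = [11/128, 31/256)
  'c': [1/16 + 3/32*5/8, 1/16 + 3/32*1/1) = [31/256, 5/32)
  emit 'a', narrow to [1/16, 11/128)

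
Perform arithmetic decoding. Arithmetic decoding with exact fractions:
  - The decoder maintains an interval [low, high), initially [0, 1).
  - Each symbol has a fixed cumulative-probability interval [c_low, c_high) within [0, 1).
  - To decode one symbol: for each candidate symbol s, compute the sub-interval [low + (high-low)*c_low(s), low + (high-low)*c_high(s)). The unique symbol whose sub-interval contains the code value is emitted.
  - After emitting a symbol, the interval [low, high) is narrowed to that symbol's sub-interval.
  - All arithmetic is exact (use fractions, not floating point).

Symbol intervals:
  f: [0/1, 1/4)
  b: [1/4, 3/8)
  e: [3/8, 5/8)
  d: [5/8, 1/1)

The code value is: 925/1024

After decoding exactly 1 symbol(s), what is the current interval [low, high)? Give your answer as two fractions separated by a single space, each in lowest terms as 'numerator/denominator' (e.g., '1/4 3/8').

Answer: 5/8 1/1

Derivation:
Step 1: interval [0/1, 1/1), width = 1/1 - 0/1 = 1/1
  'f': [0/1 + 1/1*0/1, 0/1 + 1/1*1/4) = [0/1, 1/4)
  'b': [0/1 + 1/1*1/4, 0/1 + 1/1*3/8) = [1/4, 3/8)
  'e': [0/1 + 1/1*3/8, 0/1 + 1/1*5/8) = [3/8, 5/8)
  'd': [0/1 + 1/1*5/8, 0/1 + 1/1*1/1) = [5/8, 1/1) <- contains code 925/1024
  emit 'd', narrow to [5/8, 1/1)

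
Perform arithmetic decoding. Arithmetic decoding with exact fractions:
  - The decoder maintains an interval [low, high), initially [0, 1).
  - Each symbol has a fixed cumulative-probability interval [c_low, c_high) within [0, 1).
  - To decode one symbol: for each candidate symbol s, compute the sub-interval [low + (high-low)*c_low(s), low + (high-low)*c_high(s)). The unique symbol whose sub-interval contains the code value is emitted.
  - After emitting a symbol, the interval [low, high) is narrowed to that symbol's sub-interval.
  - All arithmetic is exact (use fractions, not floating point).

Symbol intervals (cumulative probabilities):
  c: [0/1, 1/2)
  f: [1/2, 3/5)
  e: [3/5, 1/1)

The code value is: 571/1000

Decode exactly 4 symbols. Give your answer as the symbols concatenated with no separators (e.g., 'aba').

Answer: fecf

Derivation:
Step 1: interval [0/1, 1/1), width = 1/1 - 0/1 = 1/1
  'c': [0/1 + 1/1*0/1, 0/1 + 1/1*1/2) = [0/1, 1/2)
  'f': [0/1 + 1/1*1/2, 0/1 + 1/1*3/5) = [1/2, 3/5) <- contains code 571/1000
  'e': [0/1 + 1/1*3/5, 0/1 + 1/1*1/1) = [3/5, 1/1)
  emit 'f', narrow to [1/2, 3/5)
Step 2: interval [1/2, 3/5), width = 3/5 - 1/2 = 1/10
  'c': [1/2 + 1/10*0/1, 1/2 + 1/10*1/2) = [1/2, 11/20)
  'f': [1/2 + 1/10*1/2, 1/2 + 1/10*3/5) = [11/20, 14/25)
  'e': [1/2 + 1/10*3/5, 1/2 + 1/10*1/1) = [14/25, 3/5) <- contains code 571/1000
  emit 'e', narrow to [14/25, 3/5)
Step 3: interval [14/25, 3/5), width = 3/5 - 14/25 = 1/25
  'c': [14/25 + 1/25*0/1, 14/25 + 1/25*1/2) = [14/25, 29/50) <- contains code 571/1000
  'f': [14/25 + 1/25*1/2, 14/25 + 1/25*3/5) = [29/50, 73/125)
  'e': [14/25 + 1/25*3/5, 14/25 + 1/25*1/1) = [73/125, 3/5)
  emit 'c', narrow to [14/25, 29/50)
Step 4: interval [14/25, 29/50), width = 29/50 - 14/25 = 1/50
  'c': [14/25 + 1/50*0/1, 14/25 + 1/50*1/2) = [14/25, 57/100)
  'f': [14/25 + 1/50*1/2, 14/25 + 1/50*3/5) = [57/100, 143/250) <- contains code 571/1000
  'e': [14/25 + 1/50*3/5, 14/25 + 1/50*1/1) = [143/250, 29/50)
  emit 'f', narrow to [57/100, 143/250)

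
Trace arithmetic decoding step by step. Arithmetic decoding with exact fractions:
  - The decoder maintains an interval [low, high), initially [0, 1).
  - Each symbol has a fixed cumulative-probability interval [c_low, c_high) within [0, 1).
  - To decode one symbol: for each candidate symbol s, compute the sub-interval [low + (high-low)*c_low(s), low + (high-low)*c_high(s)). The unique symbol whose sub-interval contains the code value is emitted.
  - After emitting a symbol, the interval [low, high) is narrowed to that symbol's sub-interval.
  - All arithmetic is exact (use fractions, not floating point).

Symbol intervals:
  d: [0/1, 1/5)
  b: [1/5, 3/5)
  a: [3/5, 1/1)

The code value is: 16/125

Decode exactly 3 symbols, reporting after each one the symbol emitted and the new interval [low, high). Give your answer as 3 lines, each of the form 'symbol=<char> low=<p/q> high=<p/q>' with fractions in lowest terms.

Answer: symbol=d low=0/1 high=1/5
symbol=a low=3/25 high=1/5
symbol=d low=3/25 high=17/125

Derivation:
Step 1: interval [0/1, 1/1), width = 1/1 - 0/1 = 1/1
  'd': [0/1 + 1/1*0/1, 0/1 + 1/1*1/5) = [0/1, 1/5) <- contains code 16/125
  'b': [0/1 + 1/1*1/5, 0/1 + 1/1*3/5) = [1/5, 3/5)
  'a': [0/1 + 1/1*3/5, 0/1 + 1/1*1/1) = [3/5, 1/1)
  emit 'd', narrow to [0/1, 1/5)
Step 2: interval [0/1, 1/5), width = 1/5 - 0/1 = 1/5
  'd': [0/1 + 1/5*0/1, 0/1 + 1/5*1/5) = [0/1, 1/25)
  'b': [0/1 + 1/5*1/5, 0/1 + 1/5*3/5) = [1/25, 3/25)
  'a': [0/1 + 1/5*3/5, 0/1 + 1/5*1/1) = [3/25, 1/5) <- contains code 16/125
  emit 'a', narrow to [3/25, 1/5)
Step 3: interval [3/25, 1/5), width = 1/5 - 3/25 = 2/25
  'd': [3/25 + 2/25*0/1, 3/25 + 2/25*1/5) = [3/25, 17/125) <- contains code 16/125
  'b': [3/25 + 2/25*1/5, 3/25 + 2/25*3/5) = [17/125, 21/125)
  'a': [3/25 + 2/25*3/5, 3/25 + 2/25*1/1) = [21/125, 1/5)
  emit 'd', narrow to [3/25, 17/125)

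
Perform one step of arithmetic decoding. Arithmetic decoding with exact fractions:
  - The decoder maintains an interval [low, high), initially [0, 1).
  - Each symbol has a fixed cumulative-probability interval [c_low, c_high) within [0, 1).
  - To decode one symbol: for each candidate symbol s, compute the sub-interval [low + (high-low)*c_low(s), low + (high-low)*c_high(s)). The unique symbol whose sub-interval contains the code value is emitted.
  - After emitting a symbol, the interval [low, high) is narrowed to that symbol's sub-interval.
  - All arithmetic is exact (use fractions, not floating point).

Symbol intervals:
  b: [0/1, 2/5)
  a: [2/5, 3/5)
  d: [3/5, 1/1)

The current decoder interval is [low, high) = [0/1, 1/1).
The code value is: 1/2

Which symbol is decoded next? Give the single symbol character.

Interval width = high − low = 1/1 − 0/1 = 1/1
Scaled code = (code − low) / width = (1/2 − 0/1) / 1/1 = 1/2
  b: [0/1, 2/5) 
  a: [2/5, 3/5) ← scaled code falls here ✓
  d: [3/5, 1/1) 

Answer: a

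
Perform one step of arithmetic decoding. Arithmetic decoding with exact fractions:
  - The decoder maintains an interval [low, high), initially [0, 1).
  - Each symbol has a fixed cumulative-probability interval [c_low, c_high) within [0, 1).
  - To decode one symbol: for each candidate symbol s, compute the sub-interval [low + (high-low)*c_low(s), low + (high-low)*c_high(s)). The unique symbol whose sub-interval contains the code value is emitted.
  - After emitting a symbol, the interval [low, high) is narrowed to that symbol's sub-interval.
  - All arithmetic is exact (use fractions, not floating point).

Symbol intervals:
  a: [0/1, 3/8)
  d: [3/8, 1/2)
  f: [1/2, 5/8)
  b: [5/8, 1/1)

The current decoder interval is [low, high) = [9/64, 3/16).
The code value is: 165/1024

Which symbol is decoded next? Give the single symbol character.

Answer: d

Derivation:
Interval width = high − low = 3/16 − 9/64 = 3/64
Scaled code = (code − low) / width = (165/1024 − 9/64) / 3/64 = 7/16
  a: [0/1, 3/8) 
  d: [3/8, 1/2) ← scaled code falls here ✓
  f: [1/2, 5/8) 
  b: [5/8, 1/1) 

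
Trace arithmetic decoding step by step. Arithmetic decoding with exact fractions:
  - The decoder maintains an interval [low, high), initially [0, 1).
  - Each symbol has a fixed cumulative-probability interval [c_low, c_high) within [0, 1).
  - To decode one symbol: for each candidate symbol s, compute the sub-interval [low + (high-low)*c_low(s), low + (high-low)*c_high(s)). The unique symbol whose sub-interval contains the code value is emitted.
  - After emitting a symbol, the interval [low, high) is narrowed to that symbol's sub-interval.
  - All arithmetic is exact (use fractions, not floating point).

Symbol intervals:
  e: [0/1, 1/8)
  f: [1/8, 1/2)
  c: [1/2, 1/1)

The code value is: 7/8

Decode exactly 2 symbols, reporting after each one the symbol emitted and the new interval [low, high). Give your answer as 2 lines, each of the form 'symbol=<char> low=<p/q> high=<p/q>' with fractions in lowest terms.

Step 1: interval [0/1, 1/1), width = 1/1 - 0/1 = 1/1
  'e': [0/1 + 1/1*0/1, 0/1 + 1/1*1/8) = [0/1, 1/8)
  'f': [0/1 + 1/1*1/8, 0/1 + 1/1*1/2) = [1/8, 1/2)
  'c': [0/1 + 1/1*1/2, 0/1 + 1/1*1/1) = [1/2, 1/1) <- contains code 7/8
  emit 'c', narrow to [1/2, 1/1)
Step 2: interval [1/2, 1/1), width = 1/1 - 1/2 = 1/2
  'e': [1/2 + 1/2*0/1, 1/2 + 1/2*1/8) = [1/2, 9/16)
  'f': [1/2 + 1/2*1/8, 1/2 + 1/2*1/2) = [9/16, 3/4)
  'c': [1/2 + 1/2*1/2, 1/2 + 1/2*1/1) = [3/4, 1/1) <- contains code 7/8
  emit 'c', narrow to [3/4, 1/1)

Answer: symbol=c low=1/2 high=1/1
symbol=c low=3/4 high=1/1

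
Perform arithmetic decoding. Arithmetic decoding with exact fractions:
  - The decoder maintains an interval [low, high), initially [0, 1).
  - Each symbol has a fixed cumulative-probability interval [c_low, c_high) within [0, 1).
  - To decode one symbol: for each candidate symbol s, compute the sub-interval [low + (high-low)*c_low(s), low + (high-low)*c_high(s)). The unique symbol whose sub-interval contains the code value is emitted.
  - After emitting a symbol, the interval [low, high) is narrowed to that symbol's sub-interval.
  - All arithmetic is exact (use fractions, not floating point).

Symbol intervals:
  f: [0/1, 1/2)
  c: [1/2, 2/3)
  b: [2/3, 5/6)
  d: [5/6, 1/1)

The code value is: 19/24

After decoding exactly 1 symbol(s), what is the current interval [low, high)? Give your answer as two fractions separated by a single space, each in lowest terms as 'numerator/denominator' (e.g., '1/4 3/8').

Step 1: interval [0/1, 1/1), width = 1/1 - 0/1 = 1/1
  'f': [0/1 + 1/1*0/1, 0/1 + 1/1*1/2) = [0/1, 1/2)
  'c': [0/1 + 1/1*1/2, 0/1 + 1/1*2/3) = [1/2, 2/3)
  'b': [0/1 + 1/1*2/3, 0/1 + 1/1*5/6) = [2/3, 5/6) <- contains code 19/24
  'd': [0/1 + 1/1*5/6, 0/1 + 1/1*1/1) = [5/6, 1/1)
  emit 'b', narrow to [2/3, 5/6)

Answer: 2/3 5/6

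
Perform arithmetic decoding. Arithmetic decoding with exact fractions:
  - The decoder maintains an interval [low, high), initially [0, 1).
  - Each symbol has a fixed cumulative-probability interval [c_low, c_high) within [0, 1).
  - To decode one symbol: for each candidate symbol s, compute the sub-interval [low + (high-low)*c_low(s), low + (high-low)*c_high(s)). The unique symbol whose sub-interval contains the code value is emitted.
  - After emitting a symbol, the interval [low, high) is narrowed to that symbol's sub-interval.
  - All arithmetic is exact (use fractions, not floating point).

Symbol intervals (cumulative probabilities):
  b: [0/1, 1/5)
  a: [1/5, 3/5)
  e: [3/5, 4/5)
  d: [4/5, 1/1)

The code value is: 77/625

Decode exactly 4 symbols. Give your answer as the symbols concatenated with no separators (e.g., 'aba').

Answer: beba

Derivation:
Step 1: interval [0/1, 1/1), width = 1/1 - 0/1 = 1/1
  'b': [0/1 + 1/1*0/1, 0/1 + 1/1*1/5) = [0/1, 1/5) <- contains code 77/625
  'a': [0/1 + 1/1*1/5, 0/1 + 1/1*3/5) = [1/5, 3/5)
  'e': [0/1 + 1/1*3/5, 0/1 + 1/1*4/5) = [3/5, 4/5)
  'd': [0/1 + 1/1*4/5, 0/1 + 1/1*1/1) = [4/5, 1/1)
  emit 'b', narrow to [0/1, 1/5)
Step 2: interval [0/1, 1/5), width = 1/5 - 0/1 = 1/5
  'b': [0/1 + 1/5*0/1, 0/1 + 1/5*1/5) = [0/1, 1/25)
  'a': [0/1 + 1/5*1/5, 0/1 + 1/5*3/5) = [1/25, 3/25)
  'e': [0/1 + 1/5*3/5, 0/1 + 1/5*4/5) = [3/25, 4/25) <- contains code 77/625
  'd': [0/1 + 1/5*4/5, 0/1 + 1/5*1/1) = [4/25, 1/5)
  emit 'e', narrow to [3/25, 4/25)
Step 3: interval [3/25, 4/25), width = 4/25 - 3/25 = 1/25
  'b': [3/25 + 1/25*0/1, 3/25 + 1/25*1/5) = [3/25, 16/125) <- contains code 77/625
  'a': [3/25 + 1/25*1/5, 3/25 + 1/25*3/5) = [16/125, 18/125)
  'e': [3/25 + 1/25*3/5, 3/25 + 1/25*4/5) = [18/125, 19/125)
  'd': [3/25 + 1/25*4/5, 3/25 + 1/25*1/1) = [19/125, 4/25)
  emit 'b', narrow to [3/25, 16/125)
Step 4: interval [3/25, 16/125), width = 16/125 - 3/25 = 1/125
  'b': [3/25 + 1/125*0/1, 3/25 + 1/125*1/5) = [3/25, 76/625)
  'a': [3/25 + 1/125*1/5, 3/25 + 1/125*3/5) = [76/625, 78/625) <- contains code 77/625
  'e': [3/25 + 1/125*3/5, 3/25 + 1/125*4/5) = [78/625, 79/625)
  'd': [3/25 + 1/125*4/5, 3/25 + 1/125*1/1) = [79/625, 16/125)
  emit 'a', narrow to [76/625, 78/625)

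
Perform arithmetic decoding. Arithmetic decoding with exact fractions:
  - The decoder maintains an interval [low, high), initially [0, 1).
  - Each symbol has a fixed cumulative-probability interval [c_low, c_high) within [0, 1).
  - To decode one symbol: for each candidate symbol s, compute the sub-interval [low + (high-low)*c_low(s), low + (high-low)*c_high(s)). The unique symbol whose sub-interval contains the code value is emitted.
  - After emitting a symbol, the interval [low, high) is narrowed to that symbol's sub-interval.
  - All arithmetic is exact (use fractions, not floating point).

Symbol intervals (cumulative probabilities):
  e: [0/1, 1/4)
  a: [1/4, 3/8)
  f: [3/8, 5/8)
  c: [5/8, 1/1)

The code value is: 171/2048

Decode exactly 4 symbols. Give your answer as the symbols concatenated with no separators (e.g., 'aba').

Answer: eace

Derivation:
Step 1: interval [0/1, 1/1), width = 1/1 - 0/1 = 1/1
  'e': [0/1 + 1/1*0/1, 0/1 + 1/1*1/4) = [0/1, 1/4) <- contains code 171/2048
  'a': [0/1 + 1/1*1/4, 0/1 + 1/1*3/8) = [1/4, 3/8)
  'f': [0/1 + 1/1*3/8, 0/1 + 1/1*5/8) = [3/8, 5/8)
  'c': [0/1 + 1/1*5/8, 0/1 + 1/1*1/1) = [5/8, 1/1)
  emit 'e', narrow to [0/1, 1/4)
Step 2: interval [0/1, 1/4), width = 1/4 - 0/1 = 1/4
  'e': [0/1 + 1/4*0/1, 0/1 + 1/4*1/4) = [0/1, 1/16)
  'a': [0/1 + 1/4*1/4, 0/1 + 1/4*3/8) = [1/16, 3/32) <- contains code 171/2048
  'f': [0/1 + 1/4*3/8, 0/1 + 1/4*5/8) = [3/32, 5/32)
  'c': [0/1 + 1/4*5/8, 0/1 + 1/4*1/1) = [5/32, 1/4)
  emit 'a', narrow to [1/16, 3/32)
Step 3: interval [1/16, 3/32), width = 3/32 - 1/16 = 1/32
  'e': [1/16 + 1/32*0/1, 1/16 + 1/32*1/4) = [1/16, 9/128)
  'a': [1/16 + 1/32*1/4, 1/16 + 1/32*3/8) = [9/128, 19/256)
  'f': [1/16 + 1/32*3/8, 1/16 + 1/32*5/8) = [19/256, 21/256)
  'c': [1/16 + 1/32*5/8, 1/16 + 1/32*1/1) = [21/256, 3/32) <- contains code 171/2048
  emit 'c', narrow to [21/256, 3/32)
Step 4: interval [21/256, 3/32), width = 3/32 - 21/256 = 3/256
  'e': [21/256 + 3/256*0/1, 21/256 + 3/256*1/4) = [21/256, 87/1024) <- contains code 171/2048
  'a': [21/256 + 3/256*1/4, 21/256 + 3/256*3/8) = [87/1024, 177/2048)
  'f': [21/256 + 3/256*3/8, 21/256 + 3/256*5/8) = [177/2048, 183/2048)
  'c': [21/256 + 3/256*5/8, 21/256 + 3/256*1/1) = [183/2048, 3/32)
  emit 'e', narrow to [21/256, 87/1024)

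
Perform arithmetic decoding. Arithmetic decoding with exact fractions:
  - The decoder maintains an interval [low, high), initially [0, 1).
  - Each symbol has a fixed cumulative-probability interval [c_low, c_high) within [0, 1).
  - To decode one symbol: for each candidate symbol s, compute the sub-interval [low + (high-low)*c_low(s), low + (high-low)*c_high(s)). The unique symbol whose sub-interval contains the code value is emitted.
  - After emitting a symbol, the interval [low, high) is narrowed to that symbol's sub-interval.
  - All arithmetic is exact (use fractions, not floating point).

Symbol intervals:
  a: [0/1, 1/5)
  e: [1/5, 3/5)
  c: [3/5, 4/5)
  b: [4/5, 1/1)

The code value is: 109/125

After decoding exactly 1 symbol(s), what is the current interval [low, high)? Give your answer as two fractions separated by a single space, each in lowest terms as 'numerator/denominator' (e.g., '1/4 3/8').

Answer: 4/5 1/1

Derivation:
Step 1: interval [0/1, 1/1), width = 1/1 - 0/1 = 1/1
  'a': [0/1 + 1/1*0/1, 0/1 + 1/1*1/5) = [0/1, 1/5)
  'e': [0/1 + 1/1*1/5, 0/1 + 1/1*3/5) = [1/5, 3/5)
  'c': [0/1 + 1/1*3/5, 0/1 + 1/1*4/5) = [3/5, 4/5)
  'b': [0/1 + 1/1*4/5, 0/1 + 1/1*1/1) = [4/5, 1/1) <- contains code 109/125
  emit 'b', narrow to [4/5, 1/1)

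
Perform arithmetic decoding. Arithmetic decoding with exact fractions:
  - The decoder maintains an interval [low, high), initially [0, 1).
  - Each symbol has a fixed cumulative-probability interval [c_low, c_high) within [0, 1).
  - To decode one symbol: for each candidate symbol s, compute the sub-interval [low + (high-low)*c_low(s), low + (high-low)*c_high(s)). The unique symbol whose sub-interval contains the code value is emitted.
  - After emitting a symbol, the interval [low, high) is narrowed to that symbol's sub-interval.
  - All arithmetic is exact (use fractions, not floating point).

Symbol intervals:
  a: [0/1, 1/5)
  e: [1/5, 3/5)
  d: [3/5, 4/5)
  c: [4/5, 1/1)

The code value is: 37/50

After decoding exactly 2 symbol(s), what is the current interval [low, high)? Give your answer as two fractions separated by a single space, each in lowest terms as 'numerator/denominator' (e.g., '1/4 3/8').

Step 1: interval [0/1, 1/1), width = 1/1 - 0/1 = 1/1
  'a': [0/1 + 1/1*0/1, 0/1 + 1/1*1/5) = [0/1, 1/5)
  'e': [0/1 + 1/1*1/5, 0/1 + 1/1*3/5) = [1/5, 3/5)
  'd': [0/1 + 1/1*3/5, 0/1 + 1/1*4/5) = [3/5, 4/5) <- contains code 37/50
  'c': [0/1 + 1/1*4/5, 0/1 + 1/1*1/1) = [4/5, 1/1)
  emit 'd', narrow to [3/5, 4/5)
Step 2: interval [3/5, 4/5), width = 4/5 - 3/5 = 1/5
  'a': [3/5 + 1/5*0/1, 3/5 + 1/5*1/5) = [3/5, 16/25)
  'e': [3/5 + 1/5*1/5, 3/5 + 1/5*3/5) = [16/25, 18/25)
  'd': [3/5 + 1/5*3/5, 3/5 + 1/5*4/5) = [18/25, 19/25) <- contains code 37/50
  'c': [3/5 + 1/5*4/5, 3/5 + 1/5*1/1) = [19/25, 4/5)
  emit 'd', narrow to [18/25, 19/25)

Answer: 18/25 19/25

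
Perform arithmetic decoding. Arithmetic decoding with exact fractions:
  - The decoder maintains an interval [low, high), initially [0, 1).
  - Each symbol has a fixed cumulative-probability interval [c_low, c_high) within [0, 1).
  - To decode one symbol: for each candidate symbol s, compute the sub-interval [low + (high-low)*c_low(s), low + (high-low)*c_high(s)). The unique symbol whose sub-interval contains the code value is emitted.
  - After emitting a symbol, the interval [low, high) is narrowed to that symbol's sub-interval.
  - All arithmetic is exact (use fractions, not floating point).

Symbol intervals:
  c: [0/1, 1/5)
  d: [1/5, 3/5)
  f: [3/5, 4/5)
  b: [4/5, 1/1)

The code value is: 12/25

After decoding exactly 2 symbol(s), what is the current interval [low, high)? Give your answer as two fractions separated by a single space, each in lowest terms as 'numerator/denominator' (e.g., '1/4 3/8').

Answer: 11/25 13/25

Derivation:
Step 1: interval [0/1, 1/1), width = 1/1 - 0/1 = 1/1
  'c': [0/1 + 1/1*0/1, 0/1 + 1/1*1/5) = [0/1, 1/5)
  'd': [0/1 + 1/1*1/5, 0/1 + 1/1*3/5) = [1/5, 3/5) <- contains code 12/25
  'f': [0/1 + 1/1*3/5, 0/1 + 1/1*4/5) = [3/5, 4/5)
  'b': [0/1 + 1/1*4/5, 0/1 + 1/1*1/1) = [4/5, 1/1)
  emit 'd', narrow to [1/5, 3/5)
Step 2: interval [1/5, 3/5), width = 3/5 - 1/5 = 2/5
  'c': [1/5 + 2/5*0/1, 1/5 + 2/5*1/5) = [1/5, 7/25)
  'd': [1/5 + 2/5*1/5, 1/5 + 2/5*3/5) = [7/25, 11/25)
  'f': [1/5 + 2/5*3/5, 1/5 + 2/5*4/5) = [11/25, 13/25) <- contains code 12/25
  'b': [1/5 + 2/5*4/5, 1/5 + 2/5*1/1) = [13/25, 3/5)
  emit 'f', narrow to [11/25, 13/25)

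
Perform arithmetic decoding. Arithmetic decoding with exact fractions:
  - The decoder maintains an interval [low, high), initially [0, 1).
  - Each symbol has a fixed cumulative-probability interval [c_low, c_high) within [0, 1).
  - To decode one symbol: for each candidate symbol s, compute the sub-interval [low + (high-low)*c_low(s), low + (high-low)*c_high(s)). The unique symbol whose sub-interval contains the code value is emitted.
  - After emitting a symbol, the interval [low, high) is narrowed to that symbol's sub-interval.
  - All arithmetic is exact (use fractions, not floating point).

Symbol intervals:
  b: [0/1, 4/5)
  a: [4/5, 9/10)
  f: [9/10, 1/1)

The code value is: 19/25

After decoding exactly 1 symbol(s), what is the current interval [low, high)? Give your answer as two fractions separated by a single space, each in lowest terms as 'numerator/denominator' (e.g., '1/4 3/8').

Step 1: interval [0/1, 1/1), width = 1/1 - 0/1 = 1/1
  'b': [0/1 + 1/1*0/1, 0/1 + 1/1*4/5) = [0/1, 4/5) <- contains code 19/25
  'a': [0/1 + 1/1*4/5, 0/1 + 1/1*9/10) = [4/5, 9/10)
  'f': [0/1 + 1/1*9/10, 0/1 + 1/1*1/1) = [9/10, 1/1)
  emit 'b', narrow to [0/1, 4/5)

Answer: 0/1 4/5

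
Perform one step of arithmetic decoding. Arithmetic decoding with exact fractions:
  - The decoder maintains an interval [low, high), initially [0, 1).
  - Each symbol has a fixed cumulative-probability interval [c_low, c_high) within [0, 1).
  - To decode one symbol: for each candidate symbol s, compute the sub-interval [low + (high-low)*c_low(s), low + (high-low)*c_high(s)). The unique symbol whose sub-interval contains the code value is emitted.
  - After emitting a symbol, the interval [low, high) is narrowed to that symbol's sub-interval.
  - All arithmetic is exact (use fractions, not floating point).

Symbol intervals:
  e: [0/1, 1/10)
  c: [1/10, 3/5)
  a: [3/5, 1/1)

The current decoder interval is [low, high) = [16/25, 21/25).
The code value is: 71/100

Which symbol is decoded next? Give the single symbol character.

Interval width = high − low = 21/25 − 16/25 = 1/5
Scaled code = (code − low) / width = (71/100 − 16/25) / 1/5 = 7/20
  e: [0/1, 1/10) 
  c: [1/10, 3/5) ← scaled code falls here ✓
  a: [3/5, 1/1) 

Answer: c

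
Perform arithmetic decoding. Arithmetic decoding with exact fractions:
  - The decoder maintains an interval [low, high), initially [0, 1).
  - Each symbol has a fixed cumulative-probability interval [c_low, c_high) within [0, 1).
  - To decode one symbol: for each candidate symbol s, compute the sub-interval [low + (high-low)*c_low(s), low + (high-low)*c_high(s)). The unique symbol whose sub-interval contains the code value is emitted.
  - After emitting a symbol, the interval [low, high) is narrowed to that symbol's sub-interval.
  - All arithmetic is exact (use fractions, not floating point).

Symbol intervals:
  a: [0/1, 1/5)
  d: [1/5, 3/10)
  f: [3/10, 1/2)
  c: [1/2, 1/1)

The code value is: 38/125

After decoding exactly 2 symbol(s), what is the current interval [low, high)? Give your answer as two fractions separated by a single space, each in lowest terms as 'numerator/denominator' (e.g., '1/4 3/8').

Answer: 3/10 17/50

Derivation:
Step 1: interval [0/1, 1/1), width = 1/1 - 0/1 = 1/1
  'a': [0/1 + 1/1*0/1, 0/1 + 1/1*1/5) = [0/1, 1/5)
  'd': [0/1 + 1/1*1/5, 0/1 + 1/1*3/10) = [1/5, 3/10)
  'f': [0/1 + 1/1*3/10, 0/1 + 1/1*1/2) = [3/10, 1/2) <- contains code 38/125
  'c': [0/1 + 1/1*1/2, 0/1 + 1/1*1/1) = [1/2, 1/1)
  emit 'f', narrow to [3/10, 1/2)
Step 2: interval [3/10, 1/2), width = 1/2 - 3/10 = 1/5
  'a': [3/10 + 1/5*0/1, 3/10 + 1/5*1/5) = [3/10, 17/50) <- contains code 38/125
  'd': [3/10 + 1/5*1/5, 3/10 + 1/5*3/10) = [17/50, 9/25)
  'f': [3/10 + 1/5*3/10, 3/10 + 1/5*1/2) = [9/25, 2/5)
  'c': [3/10 + 1/5*1/2, 3/10 + 1/5*1/1) = [2/5, 1/2)
  emit 'a', narrow to [3/10, 17/50)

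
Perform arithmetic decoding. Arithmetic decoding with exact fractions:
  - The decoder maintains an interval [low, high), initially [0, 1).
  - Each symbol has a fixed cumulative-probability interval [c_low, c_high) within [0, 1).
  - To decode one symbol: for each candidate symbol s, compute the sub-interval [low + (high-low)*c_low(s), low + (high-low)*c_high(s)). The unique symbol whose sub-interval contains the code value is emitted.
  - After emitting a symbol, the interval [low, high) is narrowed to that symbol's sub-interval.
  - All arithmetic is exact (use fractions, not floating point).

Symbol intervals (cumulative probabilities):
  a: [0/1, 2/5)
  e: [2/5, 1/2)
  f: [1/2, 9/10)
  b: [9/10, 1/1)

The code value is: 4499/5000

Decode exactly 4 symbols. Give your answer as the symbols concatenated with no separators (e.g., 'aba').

Answer: fbbb

Derivation:
Step 1: interval [0/1, 1/1), width = 1/1 - 0/1 = 1/1
  'a': [0/1 + 1/1*0/1, 0/1 + 1/1*2/5) = [0/1, 2/5)
  'e': [0/1 + 1/1*2/5, 0/1 + 1/1*1/2) = [2/5, 1/2)
  'f': [0/1 + 1/1*1/2, 0/1 + 1/1*9/10) = [1/2, 9/10) <- contains code 4499/5000
  'b': [0/1 + 1/1*9/10, 0/1 + 1/1*1/1) = [9/10, 1/1)
  emit 'f', narrow to [1/2, 9/10)
Step 2: interval [1/2, 9/10), width = 9/10 - 1/2 = 2/5
  'a': [1/2 + 2/5*0/1, 1/2 + 2/5*2/5) = [1/2, 33/50)
  'e': [1/2 + 2/5*2/5, 1/2 + 2/5*1/2) = [33/50, 7/10)
  'f': [1/2 + 2/5*1/2, 1/2 + 2/5*9/10) = [7/10, 43/50)
  'b': [1/2 + 2/5*9/10, 1/2 + 2/5*1/1) = [43/50, 9/10) <- contains code 4499/5000
  emit 'b', narrow to [43/50, 9/10)
Step 3: interval [43/50, 9/10), width = 9/10 - 43/50 = 1/25
  'a': [43/50 + 1/25*0/1, 43/50 + 1/25*2/5) = [43/50, 219/250)
  'e': [43/50 + 1/25*2/5, 43/50 + 1/25*1/2) = [219/250, 22/25)
  'f': [43/50 + 1/25*1/2, 43/50 + 1/25*9/10) = [22/25, 112/125)
  'b': [43/50 + 1/25*9/10, 43/50 + 1/25*1/1) = [112/125, 9/10) <- contains code 4499/5000
  emit 'b', narrow to [112/125, 9/10)
Step 4: interval [112/125, 9/10), width = 9/10 - 112/125 = 1/250
  'a': [112/125 + 1/250*0/1, 112/125 + 1/250*2/5) = [112/125, 561/625)
  'e': [112/125 + 1/250*2/5, 112/125 + 1/250*1/2) = [561/625, 449/500)
  'f': [112/125 + 1/250*1/2, 112/125 + 1/250*9/10) = [449/500, 2249/2500)
  'b': [112/125 + 1/250*9/10, 112/125 + 1/250*1/1) = [2249/2500, 9/10) <- contains code 4499/5000
  emit 'b', narrow to [2249/2500, 9/10)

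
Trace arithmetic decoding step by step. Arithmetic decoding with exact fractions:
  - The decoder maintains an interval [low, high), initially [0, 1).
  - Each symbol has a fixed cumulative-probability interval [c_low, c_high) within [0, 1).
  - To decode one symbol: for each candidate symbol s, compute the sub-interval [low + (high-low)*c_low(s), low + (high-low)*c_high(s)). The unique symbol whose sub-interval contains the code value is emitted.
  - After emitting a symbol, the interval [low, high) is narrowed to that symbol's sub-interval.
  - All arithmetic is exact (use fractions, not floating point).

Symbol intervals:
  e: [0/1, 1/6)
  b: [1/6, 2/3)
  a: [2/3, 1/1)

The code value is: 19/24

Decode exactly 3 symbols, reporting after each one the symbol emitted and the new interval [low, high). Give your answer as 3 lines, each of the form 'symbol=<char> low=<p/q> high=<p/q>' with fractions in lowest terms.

Answer: symbol=a low=2/3 high=1/1
symbol=b low=13/18 high=8/9
symbol=b low=3/4 high=5/6

Derivation:
Step 1: interval [0/1, 1/1), width = 1/1 - 0/1 = 1/1
  'e': [0/1 + 1/1*0/1, 0/1 + 1/1*1/6) = [0/1, 1/6)
  'b': [0/1 + 1/1*1/6, 0/1 + 1/1*2/3) = [1/6, 2/3)
  'a': [0/1 + 1/1*2/3, 0/1 + 1/1*1/1) = [2/3, 1/1) <- contains code 19/24
  emit 'a', narrow to [2/3, 1/1)
Step 2: interval [2/3, 1/1), width = 1/1 - 2/3 = 1/3
  'e': [2/3 + 1/3*0/1, 2/3 + 1/3*1/6) = [2/3, 13/18)
  'b': [2/3 + 1/3*1/6, 2/3 + 1/3*2/3) = [13/18, 8/9) <- contains code 19/24
  'a': [2/3 + 1/3*2/3, 2/3 + 1/3*1/1) = [8/9, 1/1)
  emit 'b', narrow to [13/18, 8/9)
Step 3: interval [13/18, 8/9), width = 8/9 - 13/18 = 1/6
  'e': [13/18 + 1/6*0/1, 13/18 + 1/6*1/6) = [13/18, 3/4)
  'b': [13/18 + 1/6*1/6, 13/18 + 1/6*2/3) = [3/4, 5/6) <- contains code 19/24
  'a': [13/18 + 1/6*2/3, 13/18 + 1/6*1/1) = [5/6, 8/9)
  emit 'b', narrow to [3/4, 5/6)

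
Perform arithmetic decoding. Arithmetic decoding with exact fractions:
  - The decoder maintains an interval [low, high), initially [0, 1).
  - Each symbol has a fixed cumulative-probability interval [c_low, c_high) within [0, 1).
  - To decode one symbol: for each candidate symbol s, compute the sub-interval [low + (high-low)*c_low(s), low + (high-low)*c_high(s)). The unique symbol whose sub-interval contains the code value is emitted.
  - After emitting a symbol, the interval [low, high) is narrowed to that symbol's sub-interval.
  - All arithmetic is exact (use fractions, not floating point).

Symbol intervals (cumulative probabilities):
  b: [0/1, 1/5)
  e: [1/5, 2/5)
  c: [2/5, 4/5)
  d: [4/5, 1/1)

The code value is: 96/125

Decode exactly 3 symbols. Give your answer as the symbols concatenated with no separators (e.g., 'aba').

Step 1: interval [0/1, 1/1), width = 1/1 - 0/1 = 1/1
  'b': [0/1 + 1/1*0/1, 0/1 + 1/1*1/5) = [0/1, 1/5)
  'e': [0/1 + 1/1*1/5, 0/1 + 1/1*2/5) = [1/5, 2/5)
  'c': [0/1 + 1/1*2/5, 0/1 + 1/1*4/5) = [2/5, 4/5) <- contains code 96/125
  'd': [0/1 + 1/1*4/5, 0/1 + 1/1*1/1) = [4/5, 1/1)
  emit 'c', narrow to [2/5, 4/5)
Step 2: interval [2/5, 4/5), width = 4/5 - 2/5 = 2/5
  'b': [2/5 + 2/5*0/1, 2/5 + 2/5*1/5) = [2/5, 12/25)
  'e': [2/5 + 2/5*1/5, 2/5 + 2/5*2/5) = [12/25, 14/25)
  'c': [2/5 + 2/5*2/5, 2/5 + 2/5*4/5) = [14/25, 18/25)
  'd': [2/5 + 2/5*4/5, 2/5 + 2/5*1/1) = [18/25, 4/5) <- contains code 96/125
  emit 'd', narrow to [18/25, 4/5)
Step 3: interval [18/25, 4/5), width = 4/5 - 18/25 = 2/25
  'b': [18/25 + 2/25*0/1, 18/25 + 2/25*1/5) = [18/25, 92/125)
  'e': [18/25 + 2/25*1/5, 18/25 + 2/25*2/5) = [92/125, 94/125)
  'c': [18/25 + 2/25*2/5, 18/25 + 2/25*4/5) = [94/125, 98/125) <- contains code 96/125
  'd': [18/25 + 2/25*4/5, 18/25 + 2/25*1/1) = [98/125, 4/5)
  emit 'c', narrow to [94/125, 98/125)

Answer: cdc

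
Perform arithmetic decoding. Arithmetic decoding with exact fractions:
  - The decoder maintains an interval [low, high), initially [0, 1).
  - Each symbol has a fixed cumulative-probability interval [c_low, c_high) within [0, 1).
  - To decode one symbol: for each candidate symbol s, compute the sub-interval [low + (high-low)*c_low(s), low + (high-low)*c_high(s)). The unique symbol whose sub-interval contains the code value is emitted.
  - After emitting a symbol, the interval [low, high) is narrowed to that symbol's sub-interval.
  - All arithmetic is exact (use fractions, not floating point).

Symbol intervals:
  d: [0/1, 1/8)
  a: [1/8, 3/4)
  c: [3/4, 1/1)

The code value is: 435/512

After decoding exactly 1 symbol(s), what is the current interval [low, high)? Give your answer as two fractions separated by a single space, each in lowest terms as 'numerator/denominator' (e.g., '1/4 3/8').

Answer: 3/4 1/1

Derivation:
Step 1: interval [0/1, 1/1), width = 1/1 - 0/1 = 1/1
  'd': [0/1 + 1/1*0/1, 0/1 + 1/1*1/8) = [0/1, 1/8)
  'a': [0/1 + 1/1*1/8, 0/1 + 1/1*3/4) = [1/8, 3/4)
  'c': [0/1 + 1/1*3/4, 0/1 + 1/1*1/1) = [3/4, 1/1) <- contains code 435/512
  emit 'c', narrow to [3/4, 1/1)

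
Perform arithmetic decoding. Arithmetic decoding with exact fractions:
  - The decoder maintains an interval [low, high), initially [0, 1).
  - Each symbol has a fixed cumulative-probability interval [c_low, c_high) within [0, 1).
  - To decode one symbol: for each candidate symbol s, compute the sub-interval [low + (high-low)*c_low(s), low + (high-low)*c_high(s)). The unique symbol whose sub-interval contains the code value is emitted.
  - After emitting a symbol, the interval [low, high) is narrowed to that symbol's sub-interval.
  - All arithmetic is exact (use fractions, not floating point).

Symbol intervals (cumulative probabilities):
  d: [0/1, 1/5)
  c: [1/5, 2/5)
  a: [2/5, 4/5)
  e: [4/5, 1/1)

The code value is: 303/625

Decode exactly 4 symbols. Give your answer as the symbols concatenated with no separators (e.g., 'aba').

Step 1: interval [0/1, 1/1), width = 1/1 - 0/1 = 1/1
  'd': [0/1 + 1/1*0/1, 0/1 + 1/1*1/5) = [0/1, 1/5)
  'c': [0/1 + 1/1*1/5, 0/1 + 1/1*2/5) = [1/5, 2/5)
  'a': [0/1 + 1/1*2/5, 0/1 + 1/1*4/5) = [2/5, 4/5) <- contains code 303/625
  'e': [0/1 + 1/1*4/5, 0/1 + 1/1*1/1) = [4/5, 1/1)
  emit 'a', narrow to [2/5, 4/5)
Step 2: interval [2/5, 4/5), width = 4/5 - 2/5 = 2/5
  'd': [2/5 + 2/5*0/1, 2/5 + 2/5*1/5) = [2/5, 12/25)
  'c': [2/5 + 2/5*1/5, 2/5 + 2/5*2/5) = [12/25, 14/25) <- contains code 303/625
  'a': [2/5 + 2/5*2/5, 2/5 + 2/5*4/5) = [14/25, 18/25)
  'e': [2/5 + 2/5*4/5, 2/5 + 2/5*1/1) = [18/25, 4/5)
  emit 'c', narrow to [12/25, 14/25)
Step 3: interval [12/25, 14/25), width = 14/25 - 12/25 = 2/25
  'd': [12/25 + 2/25*0/1, 12/25 + 2/25*1/5) = [12/25, 62/125) <- contains code 303/625
  'c': [12/25 + 2/25*1/5, 12/25 + 2/25*2/5) = [62/125, 64/125)
  'a': [12/25 + 2/25*2/5, 12/25 + 2/25*4/5) = [64/125, 68/125)
  'e': [12/25 + 2/25*4/5, 12/25 + 2/25*1/1) = [68/125, 14/25)
  emit 'd', narrow to [12/25, 62/125)
Step 4: interval [12/25, 62/125), width = 62/125 - 12/25 = 2/125
  'd': [12/25 + 2/125*0/1, 12/25 + 2/125*1/5) = [12/25, 302/625)
  'c': [12/25 + 2/125*1/5, 12/25 + 2/125*2/5) = [302/625, 304/625) <- contains code 303/625
  'a': [12/25 + 2/125*2/5, 12/25 + 2/125*4/5) = [304/625, 308/625)
  'e': [12/25 + 2/125*4/5, 12/25 + 2/125*1/1) = [308/625, 62/125)
  emit 'c', narrow to [302/625, 304/625)

Answer: acdc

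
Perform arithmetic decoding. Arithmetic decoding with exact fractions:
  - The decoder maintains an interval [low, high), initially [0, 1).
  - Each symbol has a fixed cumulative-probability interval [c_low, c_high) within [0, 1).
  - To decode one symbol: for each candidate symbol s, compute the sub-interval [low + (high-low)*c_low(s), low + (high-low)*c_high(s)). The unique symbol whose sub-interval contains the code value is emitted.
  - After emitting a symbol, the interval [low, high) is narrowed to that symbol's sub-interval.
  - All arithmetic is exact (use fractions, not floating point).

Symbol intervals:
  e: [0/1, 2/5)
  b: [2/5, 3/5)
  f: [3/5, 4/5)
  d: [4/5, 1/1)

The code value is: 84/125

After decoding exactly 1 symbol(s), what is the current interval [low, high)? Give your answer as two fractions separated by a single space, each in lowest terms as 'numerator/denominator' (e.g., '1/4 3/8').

Answer: 3/5 4/5

Derivation:
Step 1: interval [0/1, 1/1), width = 1/1 - 0/1 = 1/1
  'e': [0/1 + 1/1*0/1, 0/1 + 1/1*2/5) = [0/1, 2/5)
  'b': [0/1 + 1/1*2/5, 0/1 + 1/1*3/5) = [2/5, 3/5)
  'f': [0/1 + 1/1*3/5, 0/1 + 1/1*4/5) = [3/5, 4/5) <- contains code 84/125
  'd': [0/1 + 1/1*4/5, 0/1 + 1/1*1/1) = [4/5, 1/1)
  emit 'f', narrow to [3/5, 4/5)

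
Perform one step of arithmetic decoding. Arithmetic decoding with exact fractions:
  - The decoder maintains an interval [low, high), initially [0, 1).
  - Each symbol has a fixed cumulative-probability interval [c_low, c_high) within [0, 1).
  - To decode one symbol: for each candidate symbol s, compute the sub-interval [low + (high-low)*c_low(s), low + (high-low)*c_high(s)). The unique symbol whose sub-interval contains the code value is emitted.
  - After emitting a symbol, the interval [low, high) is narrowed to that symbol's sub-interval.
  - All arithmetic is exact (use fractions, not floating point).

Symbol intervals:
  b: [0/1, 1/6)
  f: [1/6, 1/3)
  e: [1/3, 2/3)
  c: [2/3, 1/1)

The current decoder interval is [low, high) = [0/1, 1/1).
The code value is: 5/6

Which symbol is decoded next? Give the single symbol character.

Answer: c

Derivation:
Interval width = high − low = 1/1 − 0/1 = 1/1
Scaled code = (code − low) / width = (5/6 − 0/1) / 1/1 = 5/6
  b: [0/1, 1/6) 
  f: [1/6, 1/3) 
  e: [1/3, 2/3) 
  c: [2/3, 1/1) ← scaled code falls here ✓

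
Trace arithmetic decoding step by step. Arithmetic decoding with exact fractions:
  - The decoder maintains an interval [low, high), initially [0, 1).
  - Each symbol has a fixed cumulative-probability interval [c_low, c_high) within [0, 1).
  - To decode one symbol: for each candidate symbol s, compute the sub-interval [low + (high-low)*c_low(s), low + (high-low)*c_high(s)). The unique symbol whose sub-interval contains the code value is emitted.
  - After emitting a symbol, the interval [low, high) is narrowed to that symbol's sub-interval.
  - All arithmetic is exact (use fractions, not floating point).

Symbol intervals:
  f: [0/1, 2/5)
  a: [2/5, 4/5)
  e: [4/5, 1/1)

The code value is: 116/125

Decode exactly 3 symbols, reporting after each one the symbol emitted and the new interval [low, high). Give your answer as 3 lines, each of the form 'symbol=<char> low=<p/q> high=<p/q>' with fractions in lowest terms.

Answer: symbol=e low=4/5 high=1/1
symbol=a low=22/25 high=24/25
symbol=a low=114/125 high=118/125

Derivation:
Step 1: interval [0/1, 1/1), width = 1/1 - 0/1 = 1/1
  'f': [0/1 + 1/1*0/1, 0/1 + 1/1*2/5) = [0/1, 2/5)
  'a': [0/1 + 1/1*2/5, 0/1 + 1/1*4/5) = [2/5, 4/5)
  'e': [0/1 + 1/1*4/5, 0/1 + 1/1*1/1) = [4/5, 1/1) <- contains code 116/125
  emit 'e', narrow to [4/5, 1/1)
Step 2: interval [4/5, 1/1), width = 1/1 - 4/5 = 1/5
  'f': [4/5 + 1/5*0/1, 4/5 + 1/5*2/5) = [4/5, 22/25)
  'a': [4/5 + 1/5*2/5, 4/5 + 1/5*4/5) = [22/25, 24/25) <- contains code 116/125
  'e': [4/5 + 1/5*4/5, 4/5 + 1/5*1/1) = [24/25, 1/1)
  emit 'a', narrow to [22/25, 24/25)
Step 3: interval [22/25, 24/25), width = 24/25 - 22/25 = 2/25
  'f': [22/25 + 2/25*0/1, 22/25 + 2/25*2/5) = [22/25, 114/125)
  'a': [22/25 + 2/25*2/5, 22/25 + 2/25*4/5) = [114/125, 118/125) <- contains code 116/125
  'e': [22/25 + 2/25*4/5, 22/25 + 2/25*1/1) = [118/125, 24/25)
  emit 'a', narrow to [114/125, 118/125)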